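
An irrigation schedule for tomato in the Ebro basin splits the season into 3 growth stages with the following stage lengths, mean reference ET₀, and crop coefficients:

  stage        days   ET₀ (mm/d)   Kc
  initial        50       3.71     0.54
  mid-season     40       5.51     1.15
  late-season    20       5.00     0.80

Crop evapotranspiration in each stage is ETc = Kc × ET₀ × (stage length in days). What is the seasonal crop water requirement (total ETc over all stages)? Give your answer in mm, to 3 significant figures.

434 mm

initial: 0.54 × 3.71 × 50 = 100.17 mm
mid-season: 1.15 × 5.51 × 40 = 253.46 mm
late-season: 0.80 × 5.00 × 20 = 80.00 mm
Seasonal total = 433.63 mm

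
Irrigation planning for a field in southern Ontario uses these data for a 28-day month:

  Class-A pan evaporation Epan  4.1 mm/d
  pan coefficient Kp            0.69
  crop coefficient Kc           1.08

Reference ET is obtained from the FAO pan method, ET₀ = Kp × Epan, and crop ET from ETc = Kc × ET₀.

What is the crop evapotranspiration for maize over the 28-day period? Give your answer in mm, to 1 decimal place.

85.5 mm

ET₀ = 0.69 × 4.1 = 2.8290 mm/d
ETc = Kc × ET₀ = 1.08 × 2.8290 = 3.0553 mm/d
Over 28 days: 3.0553 × 28 = 85.548 mm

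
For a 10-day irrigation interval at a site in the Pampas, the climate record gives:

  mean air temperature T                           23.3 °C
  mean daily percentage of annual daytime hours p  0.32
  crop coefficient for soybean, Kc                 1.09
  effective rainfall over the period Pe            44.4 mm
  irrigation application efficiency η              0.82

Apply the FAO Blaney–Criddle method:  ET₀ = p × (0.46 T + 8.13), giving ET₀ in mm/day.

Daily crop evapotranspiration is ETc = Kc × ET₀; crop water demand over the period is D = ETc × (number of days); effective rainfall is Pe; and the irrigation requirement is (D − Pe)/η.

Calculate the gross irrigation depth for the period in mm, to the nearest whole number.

ET₀ = 0.32 × (0.46 × 23.3 + 8.13) = 0.32 × 18.848 = 6.0314 mm/d
ETc = Kc × ET₀ = 1.09 × 6.0314 = 6.5742 mm/d
Crop demand D = ETc × 10 d = 6.5742 × 10 = 65.742 mm
D − Pe = 65.742 − 44.4 = 21.342 mm
Gross irrigation = 21.342 / 0.82 = 26.027 mm

26 mm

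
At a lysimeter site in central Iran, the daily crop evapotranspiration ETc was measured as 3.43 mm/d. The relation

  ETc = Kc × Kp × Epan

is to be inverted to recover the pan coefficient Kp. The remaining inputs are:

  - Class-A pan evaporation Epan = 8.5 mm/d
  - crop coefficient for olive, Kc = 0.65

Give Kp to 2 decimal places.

0.62

ETc = Kc × Kp × Epan  ⇒  Kp = ETc / (Kc × Epan)
Kp = 3.43 / (0.65 × 8.5) = 3.43 / 5.525 = 0.6208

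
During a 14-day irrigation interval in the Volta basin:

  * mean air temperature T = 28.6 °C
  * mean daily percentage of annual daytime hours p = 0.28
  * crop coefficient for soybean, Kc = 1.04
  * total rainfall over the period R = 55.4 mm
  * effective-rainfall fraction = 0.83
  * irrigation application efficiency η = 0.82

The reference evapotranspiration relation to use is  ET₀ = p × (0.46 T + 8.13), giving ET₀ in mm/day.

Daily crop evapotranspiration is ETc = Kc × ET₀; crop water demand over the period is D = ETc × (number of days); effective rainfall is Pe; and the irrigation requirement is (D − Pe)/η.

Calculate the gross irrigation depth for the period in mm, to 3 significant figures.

49.8 mm

ET₀ = 0.28 × (0.46 × 28.6 + 8.13) = 0.28 × 21.286 = 5.9601 mm/d
ETc = Kc × ET₀ = 1.04 × 5.9601 = 6.1985 mm/d
Crop demand D = ETc × 14 d = 6.1985 × 14 = 86.779 mm
Pe = 0.83 × 55.4 = 45.982 mm
D − Pe = 86.779 − 45.982 = 40.797 mm
Gross irrigation = 40.797 / 0.82 = 49.752 mm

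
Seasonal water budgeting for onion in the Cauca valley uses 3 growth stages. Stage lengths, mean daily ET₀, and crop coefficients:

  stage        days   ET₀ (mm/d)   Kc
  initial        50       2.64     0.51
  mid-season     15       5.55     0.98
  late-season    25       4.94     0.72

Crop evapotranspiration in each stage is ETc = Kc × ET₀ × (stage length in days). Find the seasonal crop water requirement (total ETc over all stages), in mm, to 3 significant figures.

initial: 0.51 × 2.64 × 50 = 67.32 mm
mid-season: 0.98 × 5.55 × 15 = 81.59 mm
late-season: 0.72 × 4.94 × 25 = 88.92 mm
Seasonal total = 237.83 mm

238 mm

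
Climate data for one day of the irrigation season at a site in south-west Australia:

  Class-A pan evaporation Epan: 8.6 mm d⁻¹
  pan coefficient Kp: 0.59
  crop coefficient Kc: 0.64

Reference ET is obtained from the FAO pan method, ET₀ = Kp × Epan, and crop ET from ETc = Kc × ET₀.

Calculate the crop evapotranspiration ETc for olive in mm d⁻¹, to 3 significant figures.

ET₀ = 0.59 × 8.6 = 5.0740 mm/d
ETc = Kc × ET₀ = 0.64 × 5.0740 = 3.2474 mm/d

3.25 mm d⁻¹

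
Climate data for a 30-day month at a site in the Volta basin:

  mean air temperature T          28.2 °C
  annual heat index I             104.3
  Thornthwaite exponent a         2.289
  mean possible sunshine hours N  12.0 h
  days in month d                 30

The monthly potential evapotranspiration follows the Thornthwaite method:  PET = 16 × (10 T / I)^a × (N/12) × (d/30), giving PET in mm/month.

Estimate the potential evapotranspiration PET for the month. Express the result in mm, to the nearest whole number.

10T/I = 10 × 28.2 / 104.3 = 2.7037
(10T/I)^a = 2.7037^2.289 = 9.7444
Uncorrected PET = 16 × 9.7444 = 155.910 mm
Correction = (N/12)(d/30) = (12.0/12)(30/30) = 1.0000
PET = 155.910 × 1.0000 = 155.910 mm/month

156 mm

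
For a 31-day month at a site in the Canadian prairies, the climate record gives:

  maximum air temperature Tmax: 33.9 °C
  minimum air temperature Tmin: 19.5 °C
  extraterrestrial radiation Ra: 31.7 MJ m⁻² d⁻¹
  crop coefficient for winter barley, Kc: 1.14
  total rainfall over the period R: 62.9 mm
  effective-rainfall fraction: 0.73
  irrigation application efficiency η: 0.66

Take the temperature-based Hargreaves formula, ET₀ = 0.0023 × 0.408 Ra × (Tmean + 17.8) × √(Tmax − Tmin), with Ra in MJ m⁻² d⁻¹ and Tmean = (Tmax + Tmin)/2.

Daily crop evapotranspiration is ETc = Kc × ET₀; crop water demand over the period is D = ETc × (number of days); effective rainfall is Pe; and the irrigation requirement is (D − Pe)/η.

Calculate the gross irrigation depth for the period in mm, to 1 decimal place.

199.4 mm

Tmean = (33.9 + 19.5)/2 = 26.70 °C
0.408 Ra = 0.408 × 31.7 = 12.9336 mm/d equivalent
ET₀ = 0.0023 × 12.9336 × (26.70 + 17.8) × √14.4 = 0.0023 × 12.9336 × 44.50 × 3.7947 = 5.0232 mm/d
ETc = Kc × ET₀ = 1.14 × 5.0232 = 5.7264 mm/d
Crop demand D = ETc × 31 d = 5.7264 × 31 = 177.518 mm
Pe = 0.73 × 62.9 = 45.917 mm
D − Pe = 177.518 − 45.917 = 131.601 mm
Gross irrigation = 131.601 / 0.66 = 199.395 mm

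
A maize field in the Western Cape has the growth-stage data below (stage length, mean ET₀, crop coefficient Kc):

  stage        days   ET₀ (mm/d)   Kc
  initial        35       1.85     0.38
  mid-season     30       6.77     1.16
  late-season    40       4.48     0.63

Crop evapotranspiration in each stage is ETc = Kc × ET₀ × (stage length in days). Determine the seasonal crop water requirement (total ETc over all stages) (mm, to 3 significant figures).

373 mm

initial: 0.38 × 1.85 × 35 = 24.61 mm
mid-season: 1.16 × 6.77 × 30 = 235.60 mm
late-season: 0.63 × 4.48 × 40 = 112.90 mm
Seasonal total = 373.11 mm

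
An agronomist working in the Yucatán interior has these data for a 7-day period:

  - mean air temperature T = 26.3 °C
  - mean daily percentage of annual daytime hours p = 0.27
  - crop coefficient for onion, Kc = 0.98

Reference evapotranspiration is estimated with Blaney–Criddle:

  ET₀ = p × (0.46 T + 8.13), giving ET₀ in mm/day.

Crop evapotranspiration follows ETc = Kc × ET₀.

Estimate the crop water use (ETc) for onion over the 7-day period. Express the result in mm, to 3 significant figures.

ET₀ = 0.27 × (0.46 × 26.3 + 8.13) = 0.27 × 20.228 = 5.4616 mm/d
ETc = Kc × ET₀ = 0.98 × 5.4616 = 5.3524 mm/d
Over 7 days: 5.3524 × 7 = 37.467 mm

37.5 mm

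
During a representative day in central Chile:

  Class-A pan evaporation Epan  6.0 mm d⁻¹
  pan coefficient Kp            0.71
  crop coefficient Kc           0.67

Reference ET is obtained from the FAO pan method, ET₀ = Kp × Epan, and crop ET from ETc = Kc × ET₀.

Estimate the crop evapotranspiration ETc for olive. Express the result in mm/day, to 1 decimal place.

ET₀ = 0.71 × 6.0 = 4.2600 mm/d
ETc = Kc × ET₀ = 0.67 × 4.2600 = 2.8542 mm/d

2.9 mm/day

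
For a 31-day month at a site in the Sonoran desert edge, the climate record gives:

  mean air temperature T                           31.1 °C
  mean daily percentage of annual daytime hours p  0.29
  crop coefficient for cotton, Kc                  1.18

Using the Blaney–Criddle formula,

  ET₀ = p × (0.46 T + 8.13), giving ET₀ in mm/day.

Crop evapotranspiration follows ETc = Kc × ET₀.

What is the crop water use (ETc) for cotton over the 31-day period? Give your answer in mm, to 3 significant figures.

238 mm

ET₀ = 0.29 × (0.46 × 31.1 + 8.13) = 0.29 × 22.436 = 6.5064 mm/d
ETc = Kc × ET₀ = 1.18 × 6.5064 = 7.6776 mm/d
Over 31 days: 7.6776 × 31 = 238.006 mm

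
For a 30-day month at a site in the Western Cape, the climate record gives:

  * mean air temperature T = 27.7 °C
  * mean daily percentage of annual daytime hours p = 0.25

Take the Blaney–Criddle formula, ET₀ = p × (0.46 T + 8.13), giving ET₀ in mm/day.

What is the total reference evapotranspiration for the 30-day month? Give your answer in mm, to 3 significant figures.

ET₀ = 0.25 × (0.46 × 27.7 + 8.13) = 0.25 × 20.872 = 5.2180 mm/d
Monthly total = 5.2180 × 30 = 156.540 mm

157 mm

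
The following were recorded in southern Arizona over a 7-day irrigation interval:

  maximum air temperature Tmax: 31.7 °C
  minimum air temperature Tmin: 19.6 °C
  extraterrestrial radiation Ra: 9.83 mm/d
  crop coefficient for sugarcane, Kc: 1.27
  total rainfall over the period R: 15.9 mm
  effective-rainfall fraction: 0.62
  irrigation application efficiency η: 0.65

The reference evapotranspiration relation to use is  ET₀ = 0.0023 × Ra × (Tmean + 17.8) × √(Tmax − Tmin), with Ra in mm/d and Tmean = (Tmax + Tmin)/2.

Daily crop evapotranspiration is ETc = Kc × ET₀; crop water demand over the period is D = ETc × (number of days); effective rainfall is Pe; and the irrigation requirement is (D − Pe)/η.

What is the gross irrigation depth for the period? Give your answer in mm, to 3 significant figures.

31.6 mm

Tmean = (31.7 + 19.6)/2 = 25.65 °C
ET₀ = 0.0023 × 9.83 × (25.65 + 17.8) × √12.1 = 0.0023 × 9.83 × 43.45 × 3.4785 = 3.4171 mm/d
ETc = Kc × ET₀ = 1.27 × 3.4171 = 4.3397 mm/d
Crop demand D = ETc × 7 d = 4.3397 × 7 = 30.378 mm
Pe = 0.62 × 15.9 = 9.858 mm
D − Pe = 30.378 − 9.858 = 20.520 mm
Gross irrigation = 20.520 / 0.65 = 31.569 mm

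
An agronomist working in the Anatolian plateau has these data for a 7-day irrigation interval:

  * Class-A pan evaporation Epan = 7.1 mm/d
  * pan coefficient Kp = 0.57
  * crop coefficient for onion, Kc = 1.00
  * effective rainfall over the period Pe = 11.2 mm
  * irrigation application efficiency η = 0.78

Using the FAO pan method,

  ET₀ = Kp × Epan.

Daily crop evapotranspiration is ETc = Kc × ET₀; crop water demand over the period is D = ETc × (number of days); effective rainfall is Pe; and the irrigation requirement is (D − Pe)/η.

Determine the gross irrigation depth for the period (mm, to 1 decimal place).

22.0 mm

ET₀ = 0.57 × 7.1 = 4.0470 mm/d
ETc = Kc × ET₀ = 1.00 × 4.0470 = 4.0470 mm/d
Crop demand D = ETc × 7 d = 4.0470 × 7 = 28.329 mm
D − Pe = 28.329 − 11.2 = 17.129 mm
Gross irrigation = 17.129 / 0.78 = 21.960 mm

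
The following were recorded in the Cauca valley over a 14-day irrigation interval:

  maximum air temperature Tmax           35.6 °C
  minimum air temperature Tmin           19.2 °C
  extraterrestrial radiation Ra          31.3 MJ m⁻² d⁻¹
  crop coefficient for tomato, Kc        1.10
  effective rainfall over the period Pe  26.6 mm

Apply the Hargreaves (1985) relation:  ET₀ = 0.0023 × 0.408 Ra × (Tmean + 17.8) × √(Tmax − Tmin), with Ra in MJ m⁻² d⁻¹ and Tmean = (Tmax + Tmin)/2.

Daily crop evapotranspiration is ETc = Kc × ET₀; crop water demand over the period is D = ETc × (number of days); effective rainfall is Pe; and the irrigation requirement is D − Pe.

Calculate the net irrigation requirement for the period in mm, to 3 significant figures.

56.2 mm

Tmean = (35.6 + 19.2)/2 = 27.40 °C
0.408 Ra = 0.408 × 31.3 = 12.7704 mm/d equivalent
ET₀ = 0.0023 × 12.7704 × (27.40 + 17.8) × √16.4 = 0.0023 × 12.7704 × 45.20 × 4.0497 = 5.3764 mm/d
ETc = Kc × ET₀ = 1.10 × 5.3764 = 5.9140 mm/d
Crop demand D = ETc × 14 d = 5.9140 × 14 = 82.796 mm
D − Pe = 82.796 − 26.6 = 56.196 mm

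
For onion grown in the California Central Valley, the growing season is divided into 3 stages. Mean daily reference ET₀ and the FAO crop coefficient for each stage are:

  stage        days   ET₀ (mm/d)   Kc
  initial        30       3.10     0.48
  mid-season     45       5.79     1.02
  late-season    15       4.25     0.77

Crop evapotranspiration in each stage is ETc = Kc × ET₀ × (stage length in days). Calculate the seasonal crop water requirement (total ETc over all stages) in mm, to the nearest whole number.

359 mm

initial: 0.48 × 3.10 × 30 = 44.64 mm
mid-season: 1.02 × 5.79 × 45 = 265.76 mm
late-season: 0.77 × 4.25 × 15 = 49.09 mm
Seasonal total = 359.49 mm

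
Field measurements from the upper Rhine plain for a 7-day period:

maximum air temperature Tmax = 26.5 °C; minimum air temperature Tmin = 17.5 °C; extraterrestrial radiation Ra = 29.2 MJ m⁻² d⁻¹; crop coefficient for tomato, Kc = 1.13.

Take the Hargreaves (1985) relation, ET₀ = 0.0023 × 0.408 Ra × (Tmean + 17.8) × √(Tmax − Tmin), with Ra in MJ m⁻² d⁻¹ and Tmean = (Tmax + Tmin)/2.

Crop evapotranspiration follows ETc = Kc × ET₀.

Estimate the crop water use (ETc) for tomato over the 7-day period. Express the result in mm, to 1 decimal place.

Tmean = (26.5 + 17.5)/2 = 22.00 °C
0.408 Ra = 0.408 × 29.2 = 11.9136 mm/d equivalent
ET₀ = 0.0023 × 11.9136 × (22.00 + 17.8) × √9.0 = 0.0023 × 11.9136 × 39.80 × 3.0000 = 3.2717 mm/d
ETc = Kc × ET₀ = 1.13 × 3.2717 = 3.6970 mm/d
Over 7 days: 3.6970 × 7 = 25.879 mm

25.9 mm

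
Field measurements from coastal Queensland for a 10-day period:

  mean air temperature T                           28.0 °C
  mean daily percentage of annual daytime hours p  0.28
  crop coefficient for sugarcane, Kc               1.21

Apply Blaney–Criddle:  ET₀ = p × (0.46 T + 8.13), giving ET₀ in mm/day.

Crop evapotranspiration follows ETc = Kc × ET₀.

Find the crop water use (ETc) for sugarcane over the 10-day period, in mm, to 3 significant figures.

71.2 mm

ET₀ = 0.28 × (0.46 × 28.0 + 8.13) = 0.28 × 21.010 = 5.8828 mm/d
ETc = Kc × ET₀ = 1.21 × 5.8828 = 7.1182 mm/d
Over 10 days: 7.1182 × 10 = 71.182 mm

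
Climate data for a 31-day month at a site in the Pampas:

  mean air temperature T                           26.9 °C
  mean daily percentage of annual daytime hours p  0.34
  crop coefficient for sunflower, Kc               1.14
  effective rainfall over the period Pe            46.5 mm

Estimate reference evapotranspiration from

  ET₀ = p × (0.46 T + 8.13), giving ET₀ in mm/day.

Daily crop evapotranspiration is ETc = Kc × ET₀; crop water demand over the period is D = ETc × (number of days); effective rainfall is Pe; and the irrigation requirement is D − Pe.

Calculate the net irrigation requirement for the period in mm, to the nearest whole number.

ET₀ = 0.34 × (0.46 × 26.9 + 8.13) = 0.34 × 20.504 = 6.9714 mm/d
ETc = Kc × ET₀ = 1.14 × 6.9714 = 7.9474 mm/d
Crop demand D = ETc × 31 d = 7.9474 × 31 = 246.369 mm
D − Pe = 246.369 − 46.5 = 199.869 mm

200 mm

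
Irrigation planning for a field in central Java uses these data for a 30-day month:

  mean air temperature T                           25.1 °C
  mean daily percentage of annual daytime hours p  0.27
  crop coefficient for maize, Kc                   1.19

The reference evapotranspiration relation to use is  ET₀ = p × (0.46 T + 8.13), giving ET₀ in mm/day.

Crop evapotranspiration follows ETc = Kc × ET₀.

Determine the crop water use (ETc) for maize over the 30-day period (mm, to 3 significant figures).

190 mm

ET₀ = 0.27 × (0.46 × 25.1 + 8.13) = 0.27 × 19.676 = 5.3125 mm/d
ETc = Kc × ET₀ = 1.19 × 5.3125 = 6.3219 mm/d
Over 30 days: 6.3219 × 30 = 189.657 mm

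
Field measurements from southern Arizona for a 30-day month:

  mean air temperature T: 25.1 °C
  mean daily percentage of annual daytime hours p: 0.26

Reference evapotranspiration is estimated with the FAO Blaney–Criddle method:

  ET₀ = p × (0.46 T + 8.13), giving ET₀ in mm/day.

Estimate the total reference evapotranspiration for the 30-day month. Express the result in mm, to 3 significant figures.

153 mm

ET₀ = 0.26 × (0.46 × 25.1 + 8.13) = 0.26 × 19.676 = 5.1158 mm/d
Monthly total = 5.1158 × 30 = 153.474 mm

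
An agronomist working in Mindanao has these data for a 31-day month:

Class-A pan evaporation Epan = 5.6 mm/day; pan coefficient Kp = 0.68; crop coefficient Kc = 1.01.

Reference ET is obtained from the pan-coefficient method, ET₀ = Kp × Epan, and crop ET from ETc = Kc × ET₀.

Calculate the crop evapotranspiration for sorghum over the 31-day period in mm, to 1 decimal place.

119.2 mm

ET₀ = 0.68 × 5.6 = 3.8080 mm/d
ETc = Kc × ET₀ = 1.01 × 3.8080 = 3.8461 mm/d
Over 31 days: 3.8461 × 31 = 119.229 mm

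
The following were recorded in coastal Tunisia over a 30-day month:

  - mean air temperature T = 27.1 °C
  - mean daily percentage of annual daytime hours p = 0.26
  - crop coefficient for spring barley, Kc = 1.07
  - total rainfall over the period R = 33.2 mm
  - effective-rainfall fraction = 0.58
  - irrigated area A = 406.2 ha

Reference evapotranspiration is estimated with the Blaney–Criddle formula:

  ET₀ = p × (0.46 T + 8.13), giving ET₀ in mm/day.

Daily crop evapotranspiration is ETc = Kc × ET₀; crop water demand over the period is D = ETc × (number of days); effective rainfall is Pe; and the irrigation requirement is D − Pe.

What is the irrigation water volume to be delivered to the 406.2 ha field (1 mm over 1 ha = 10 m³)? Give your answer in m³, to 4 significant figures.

620000 m³

ET₀ = 0.26 × (0.46 × 27.1 + 8.13) = 0.26 × 20.596 = 5.3550 mm/d
ETc = Kc × ET₀ = 1.07 × 5.3550 = 5.7299 mm/d
Crop demand D = ETc × 30 d = 5.7299 × 30 = 171.897 mm
Pe = 0.58 × 33.2 = 19.256 mm
D − Pe = 171.897 − 19.256 = 152.641 mm
Volume = 152.641 mm × 406.2 ha × 10 = 620027.7 m³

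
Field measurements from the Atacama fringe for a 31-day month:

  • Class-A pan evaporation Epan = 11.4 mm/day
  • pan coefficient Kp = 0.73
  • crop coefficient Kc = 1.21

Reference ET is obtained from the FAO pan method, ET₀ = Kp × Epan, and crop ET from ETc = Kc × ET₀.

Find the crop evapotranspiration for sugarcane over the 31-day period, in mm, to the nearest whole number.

ET₀ = 0.73 × 11.4 = 8.3220 mm/d
ETc = Kc × ET₀ = 1.21 × 8.3220 = 10.0696 mm/d
Over 31 days: 10.0696 × 31 = 312.158 mm

312 mm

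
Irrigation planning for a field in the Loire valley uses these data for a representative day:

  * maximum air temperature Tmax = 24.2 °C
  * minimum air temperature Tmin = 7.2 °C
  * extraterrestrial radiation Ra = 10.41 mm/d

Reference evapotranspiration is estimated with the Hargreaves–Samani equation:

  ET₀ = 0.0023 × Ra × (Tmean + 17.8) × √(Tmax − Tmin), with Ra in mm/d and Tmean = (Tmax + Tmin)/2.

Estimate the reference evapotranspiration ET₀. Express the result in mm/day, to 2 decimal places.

Tmean = (24.2 + 7.2)/2 = 15.70 °C
ET₀ = 0.0023 × 10.41 × (15.70 + 17.8) × √17.0 = 0.0023 × 10.41 × 33.50 × 4.1231 = 3.3071 mm/d

3.31 mm/day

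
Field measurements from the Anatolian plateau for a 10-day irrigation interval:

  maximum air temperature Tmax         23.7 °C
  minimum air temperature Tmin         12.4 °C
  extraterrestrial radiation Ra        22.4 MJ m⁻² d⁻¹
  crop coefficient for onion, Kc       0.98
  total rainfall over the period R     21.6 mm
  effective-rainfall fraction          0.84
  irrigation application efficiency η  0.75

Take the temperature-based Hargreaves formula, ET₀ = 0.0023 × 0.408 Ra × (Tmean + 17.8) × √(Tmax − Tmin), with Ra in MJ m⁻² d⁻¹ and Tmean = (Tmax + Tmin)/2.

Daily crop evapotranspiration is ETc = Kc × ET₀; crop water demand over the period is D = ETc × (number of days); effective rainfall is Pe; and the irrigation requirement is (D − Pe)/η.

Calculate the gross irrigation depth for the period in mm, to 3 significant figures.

8.91 mm

Tmean = (23.7 + 12.4)/2 = 18.05 °C
0.408 Ra = 0.408 × 22.4 = 9.1392 mm/d equivalent
ET₀ = 0.0023 × 9.1392 × (18.05 + 17.8) × √11.3 = 0.0023 × 9.1392 × 35.85 × 3.3615 = 2.5331 mm/d
ETc = Kc × ET₀ = 0.98 × 2.5331 = 2.4824 mm/d
Crop demand D = ETc × 10 d = 2.4824 × 10 = 24.824 mm
Pe = 0.84 × 21.6 = 18.144 mm
D − Pe = 24.824 − 18.144 = 6.680 mm
Gross irrigation = 6.680 / 0.75 = 8.907 mm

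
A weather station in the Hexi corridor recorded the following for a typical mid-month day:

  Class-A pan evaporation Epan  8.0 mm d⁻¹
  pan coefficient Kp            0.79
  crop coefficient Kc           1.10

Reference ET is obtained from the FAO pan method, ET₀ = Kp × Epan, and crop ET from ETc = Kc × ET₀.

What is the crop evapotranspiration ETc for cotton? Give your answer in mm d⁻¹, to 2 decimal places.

6.95 mm d⁻¹

ET₀ = 0.79 × 8.0 = 6.3200 mm/d
ETc = Kc × ET₀ = 1.10 × 6.3200 = 6.9520 mm/d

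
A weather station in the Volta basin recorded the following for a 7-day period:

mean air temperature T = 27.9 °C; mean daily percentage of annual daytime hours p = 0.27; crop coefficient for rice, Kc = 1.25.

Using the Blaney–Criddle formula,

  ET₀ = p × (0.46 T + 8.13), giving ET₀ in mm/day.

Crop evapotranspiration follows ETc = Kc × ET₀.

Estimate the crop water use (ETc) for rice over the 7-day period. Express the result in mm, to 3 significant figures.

49.5 mm

ET₀ = 0.27 × (0.46 × 27.9 + 8.13) = 0.27 × 20.964 = 5.6603 mm/d
ETc = Kc × ET₀ = 1.25 × 5.6603 = 7.0754 mm/d
Over 7 days: 7.0754 × 7 = 49.528 mm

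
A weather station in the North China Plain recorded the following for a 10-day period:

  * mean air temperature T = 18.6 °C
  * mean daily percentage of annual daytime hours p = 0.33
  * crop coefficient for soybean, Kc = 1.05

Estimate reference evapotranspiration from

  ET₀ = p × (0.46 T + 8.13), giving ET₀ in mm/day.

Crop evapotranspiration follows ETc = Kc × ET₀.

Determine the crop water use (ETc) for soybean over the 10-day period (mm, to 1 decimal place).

ET₀ = 0.33 × (0.46 × 18.6 + 8.13) = 0.33 × 16.686 = 5.5064 mm/d
ETc = Kc × ET₀ = 1.05 × 5.5064 = 5.7817 mm/d
Over 10 days: 5.7817 × 10 = 57.817 mm

57.8 mm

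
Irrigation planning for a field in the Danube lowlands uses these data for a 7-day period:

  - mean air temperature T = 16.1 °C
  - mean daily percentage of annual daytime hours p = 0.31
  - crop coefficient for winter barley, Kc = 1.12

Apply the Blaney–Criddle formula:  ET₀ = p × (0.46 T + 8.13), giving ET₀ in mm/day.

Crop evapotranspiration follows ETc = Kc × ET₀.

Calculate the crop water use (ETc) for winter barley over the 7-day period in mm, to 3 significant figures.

37.8 mm

ET₀ = 0.31 × (0.46 × 16.1 + 8.13) = 0.31 × 15.536 = 4.8162 mm/d
ETc = Kc × ET₀ = 1.12 × 4.8162 = 5.3941 mm/d
Over 7 days: 5.3941 × 7 = 37.759 mm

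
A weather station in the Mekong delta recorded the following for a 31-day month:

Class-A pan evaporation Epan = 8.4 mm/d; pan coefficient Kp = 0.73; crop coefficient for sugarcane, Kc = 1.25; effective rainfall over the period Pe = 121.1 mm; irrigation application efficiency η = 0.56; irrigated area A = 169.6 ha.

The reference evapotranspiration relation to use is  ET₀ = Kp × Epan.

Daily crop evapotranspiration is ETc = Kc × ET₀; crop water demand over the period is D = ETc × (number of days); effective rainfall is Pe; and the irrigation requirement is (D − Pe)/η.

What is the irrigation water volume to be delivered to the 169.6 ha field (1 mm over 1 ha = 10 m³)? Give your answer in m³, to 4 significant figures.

ET₀ = 0.73 × 8.4 = 6.1320 mm/d
ETc = Kc × ET₀ = 1.25 × 6.1320 = 7.6650 mm/d
Crop demand D = ETc × 31 d = 7.6650 × 31 = 237.615 mm
D − Pe = 237.615 − 121.1 = 116.515 mm
Gross irrigation = 116.515 / 0.56 = 208.063 mm
Volume = 208.063 mm × 169.6 ha × 10 = 352874.8 m³

352900 m³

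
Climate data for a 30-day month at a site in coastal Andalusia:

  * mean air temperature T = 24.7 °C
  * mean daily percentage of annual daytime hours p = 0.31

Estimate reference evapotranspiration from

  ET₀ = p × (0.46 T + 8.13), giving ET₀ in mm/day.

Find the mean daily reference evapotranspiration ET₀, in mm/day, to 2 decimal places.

ET₀ = 0.31 × (0.46 × 24.7 + 8.13) = 0.31 × 19.492 = 6.0425 mm/d

6.04 mm/day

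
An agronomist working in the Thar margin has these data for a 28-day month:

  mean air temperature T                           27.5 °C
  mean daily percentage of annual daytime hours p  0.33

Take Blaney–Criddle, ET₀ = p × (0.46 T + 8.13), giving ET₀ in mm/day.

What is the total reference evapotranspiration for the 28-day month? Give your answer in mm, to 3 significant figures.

ET₀ = 0.33 × (0.46 × 27.5 + 8.13) = 0.33 × 20.780 = 6.8574 mm/d
Monthly total = 6.8574 × 28 = 192.007 mm

192 mm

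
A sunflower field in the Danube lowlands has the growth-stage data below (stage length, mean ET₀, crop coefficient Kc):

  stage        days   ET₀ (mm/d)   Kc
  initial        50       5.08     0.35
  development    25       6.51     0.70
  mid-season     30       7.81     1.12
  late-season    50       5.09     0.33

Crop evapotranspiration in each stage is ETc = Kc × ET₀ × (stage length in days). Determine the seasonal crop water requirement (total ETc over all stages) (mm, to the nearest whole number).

initial: 0.35 × 5.08 × 50 = 88.90 mm
development: 0.70 × 6.51 × 25 = 113.93 mm
mid-season: 1.12 × 7.81 × 30 = 262.42 mm
late-season: 0.33 × 5.09 × 50 = 83.99 mm
Seasonal total = 549.24 mm

549 mm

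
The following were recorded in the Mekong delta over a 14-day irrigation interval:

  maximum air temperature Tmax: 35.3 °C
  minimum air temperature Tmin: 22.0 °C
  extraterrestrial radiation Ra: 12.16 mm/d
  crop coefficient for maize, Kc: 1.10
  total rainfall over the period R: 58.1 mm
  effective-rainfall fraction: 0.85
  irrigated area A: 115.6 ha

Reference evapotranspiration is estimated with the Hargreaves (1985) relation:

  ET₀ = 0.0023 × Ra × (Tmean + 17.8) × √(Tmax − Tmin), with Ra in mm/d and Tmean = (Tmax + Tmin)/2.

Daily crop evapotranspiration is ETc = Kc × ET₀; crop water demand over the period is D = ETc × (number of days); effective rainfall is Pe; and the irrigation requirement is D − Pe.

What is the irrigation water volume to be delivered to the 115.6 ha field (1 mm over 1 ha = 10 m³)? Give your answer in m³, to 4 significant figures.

27250 m³

Tmean = (35.3 + 22.0)/2 = 28.65 °C
ET₀ = 0.0023 × 12.16 × (28.65 + 17.8) × √13.3 = 0.0023 × 12.16 × 46.45 × 3.6469 = 4.7377 mm/d
ETc = Kc × ET₀ = 1.10 × 4.7377 = 5.2115 mm/d
Crop demand D = ETc × 14 d = 5.2115 × 14 = 72.961 mm
Pe = 0.85 × 58.1 = 49.385 mm
D − Pe = 72.961 − 49.385 = 23.576 mm
Volume = 23.576 mm × 115.6 ha × 10 = 27253.9 m³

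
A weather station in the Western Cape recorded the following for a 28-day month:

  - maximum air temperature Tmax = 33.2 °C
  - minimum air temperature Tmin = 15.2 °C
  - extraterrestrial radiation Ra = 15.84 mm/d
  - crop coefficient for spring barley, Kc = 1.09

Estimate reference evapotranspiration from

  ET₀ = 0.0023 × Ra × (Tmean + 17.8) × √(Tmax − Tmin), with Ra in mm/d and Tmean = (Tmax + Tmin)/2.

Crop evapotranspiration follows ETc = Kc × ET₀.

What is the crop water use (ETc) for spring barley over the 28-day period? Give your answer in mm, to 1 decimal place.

198.1 mm

Tmean = (33.2 + 15.2)/2 = 24.20 °C
ET₀ = 0.0023 × 15.84 × (24.20 + 17.8) × √18.0 = 0.0023 × 15.84 × 42.00 × 4.2426 = 6.4918 mm/d
ETc = Kc × ET₀ = 1.09 × 6.4918 = 7.0761 mm/d
Over 28 days: 7.0761 × 28 = 198.131 mm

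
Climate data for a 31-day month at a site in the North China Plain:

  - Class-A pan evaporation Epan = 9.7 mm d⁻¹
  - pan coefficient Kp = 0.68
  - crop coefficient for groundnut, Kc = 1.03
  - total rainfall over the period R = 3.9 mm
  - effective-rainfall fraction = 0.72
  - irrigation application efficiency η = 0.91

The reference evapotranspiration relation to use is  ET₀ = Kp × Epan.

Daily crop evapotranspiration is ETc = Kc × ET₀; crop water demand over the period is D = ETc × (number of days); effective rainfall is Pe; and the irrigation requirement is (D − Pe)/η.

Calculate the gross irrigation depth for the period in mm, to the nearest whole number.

ET₀ = 0.68 × 9.7 = 6.5960 mm/d
ETc = Kc × ET₀ = 1.03 × 6.5960 = 6.7939 mm/d
Crop demand D = ETc × 31 d = 6.7939 × 31 = 210.611 mm
Pe = 0.72 × 3.9 = 2.808 mm
D − Pe = 210.611 − 2.808 = 207.803 mm
Gross irrigation = 207.803 / 0.91 = 228.355 mm

228 mm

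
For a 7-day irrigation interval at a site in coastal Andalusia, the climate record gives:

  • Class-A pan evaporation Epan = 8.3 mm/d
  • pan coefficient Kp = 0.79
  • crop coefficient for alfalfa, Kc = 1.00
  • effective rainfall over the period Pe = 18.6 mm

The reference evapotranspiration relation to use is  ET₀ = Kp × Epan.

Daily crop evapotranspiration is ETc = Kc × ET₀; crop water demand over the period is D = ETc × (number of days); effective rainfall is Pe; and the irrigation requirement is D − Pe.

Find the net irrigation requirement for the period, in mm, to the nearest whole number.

27 mm

ET₀ = 0.79 × 8.3 = 6.5570 mm/d
ETc = Kc × ET₀ = 1.00 × 6.5570 = 6.5570 mm/d
Crop demand D = ETc × 7 d = 6.5570 × 7 = 45.899 mm
D − Pe = 45.899 − 18.6 = 27.299 mm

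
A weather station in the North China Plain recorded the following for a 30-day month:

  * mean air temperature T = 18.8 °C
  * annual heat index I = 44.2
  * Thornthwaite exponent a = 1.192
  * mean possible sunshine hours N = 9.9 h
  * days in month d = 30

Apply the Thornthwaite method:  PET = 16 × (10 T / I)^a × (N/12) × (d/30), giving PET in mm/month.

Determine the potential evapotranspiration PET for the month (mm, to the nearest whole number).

10T/I = 10 × 18.8 / 44.2 = 4.2534
(10T/I)^a = 4.2534^1.192 = 5.6163
Uncorrected PET = 16 × 5.6163 = 89.861 mm
Correction = (N/12)(d/30) = (9.9/12)(30/30) = 0.8250
PET = 89.861 × 0.8250 = 74.135 mm/month

74 mm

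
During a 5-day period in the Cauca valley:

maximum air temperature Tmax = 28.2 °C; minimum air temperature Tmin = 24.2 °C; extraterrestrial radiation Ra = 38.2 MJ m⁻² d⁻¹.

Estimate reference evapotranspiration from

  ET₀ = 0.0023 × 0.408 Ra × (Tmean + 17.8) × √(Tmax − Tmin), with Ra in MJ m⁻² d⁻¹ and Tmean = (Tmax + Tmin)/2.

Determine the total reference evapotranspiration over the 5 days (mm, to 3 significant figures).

15.8 mm

Tmean = (28.2 + 24.2)/2 = 26.20 °C
0.408 Ra = 0.408 × 38.2 = 15.5856 mm/d equivalent
ET₀ = 0.0023 × 15.5856 × (26.20 + 17.8) × √4.0 = 0.0023 × 15.5856 × 44.00 × 2.0000 = 3.1545 mm/d
Over 5 days: 3.1545 × 5 = 15.773 mm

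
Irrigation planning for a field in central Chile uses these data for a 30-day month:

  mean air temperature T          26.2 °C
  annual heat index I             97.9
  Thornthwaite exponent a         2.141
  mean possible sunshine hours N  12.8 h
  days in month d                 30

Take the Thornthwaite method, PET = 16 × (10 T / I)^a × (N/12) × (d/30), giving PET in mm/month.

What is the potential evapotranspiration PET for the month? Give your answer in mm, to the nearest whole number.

10T/I = 10 × 26.2 / 97.9 = 2.6762
(10T/I)^a = 2.6762^2.141 = 8.2284
Uncorrected PET = 16 × 8.2284 = 131.654 mm
Correction = (N/12)(d/30) = (12.8/12)(30/30) = 1.0667
PET = 131.654 × 1.0667 = 140.435 mm/month

140 mm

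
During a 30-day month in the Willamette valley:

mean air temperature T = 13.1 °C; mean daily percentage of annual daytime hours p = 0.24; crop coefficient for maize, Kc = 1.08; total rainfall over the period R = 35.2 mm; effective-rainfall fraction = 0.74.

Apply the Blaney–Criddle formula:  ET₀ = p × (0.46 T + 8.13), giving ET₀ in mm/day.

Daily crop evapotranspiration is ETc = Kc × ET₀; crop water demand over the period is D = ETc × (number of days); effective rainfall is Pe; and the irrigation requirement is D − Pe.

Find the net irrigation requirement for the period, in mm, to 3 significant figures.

ET₀ = 0.24 × (0.46 × 13.1 + 8.13) = 0.24 × 14.156 = 3.3974 mm/d
ETc = Kc × ET₀ = 1.08 × 3.3974 = 3.6692 mm/d
Crop demand D = ETc × 30 d = 3.6692 × 30 = 110.076 mm
Pe = 0.74 × 35.2 = 26.048 mm
D − Pe = 110.076 − 26.048 = 84.028 mm

84.0 mm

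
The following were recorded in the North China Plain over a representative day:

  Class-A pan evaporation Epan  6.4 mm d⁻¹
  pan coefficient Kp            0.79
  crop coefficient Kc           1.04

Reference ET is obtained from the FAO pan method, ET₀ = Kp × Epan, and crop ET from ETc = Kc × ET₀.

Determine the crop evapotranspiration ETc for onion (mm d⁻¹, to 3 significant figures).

ET₀ = 0.79 × 6.4 = 5.0560 mm/d
ETc = Kc × ET₀ = 1.04 × 5.0560 = 5.2582 mm/d

5.26 mm d⁻¹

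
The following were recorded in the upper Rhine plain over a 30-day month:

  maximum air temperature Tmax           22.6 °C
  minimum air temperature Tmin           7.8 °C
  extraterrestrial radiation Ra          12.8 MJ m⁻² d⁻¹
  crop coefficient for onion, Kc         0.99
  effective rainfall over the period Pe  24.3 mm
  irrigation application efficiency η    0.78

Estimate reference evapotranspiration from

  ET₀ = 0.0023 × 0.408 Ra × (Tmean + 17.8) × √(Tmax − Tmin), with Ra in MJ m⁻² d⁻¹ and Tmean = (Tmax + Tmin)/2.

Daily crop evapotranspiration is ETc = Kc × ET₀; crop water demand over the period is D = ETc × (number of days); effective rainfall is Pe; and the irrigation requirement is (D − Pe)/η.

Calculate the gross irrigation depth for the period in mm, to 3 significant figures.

26.9 mm

Tmean = (22.6 + 7.8)/2 = 15.20 °C
0.408 Ra = 0.408 × 12.8 = 5.2224 mm/d equivalent
ET₀ = 0.0023 × 5.2224 × (15.20 + 17.8) × √14.8 = 0.0023 × 5.2224 × 33.00 × 3.8471 = 1.5249 mm/d
ETc = Kc × ET₀ = 0.99 × 1.5249 = 1.5097 mm/d
Crop demand D = ETc × 30 d = 1.5097 × 30 = 45.291 mm
D − Pe = 45.291 − 24.3 = 20.991 mm
Gross irrigation = 20.991 / 0.78 = 26.912 mm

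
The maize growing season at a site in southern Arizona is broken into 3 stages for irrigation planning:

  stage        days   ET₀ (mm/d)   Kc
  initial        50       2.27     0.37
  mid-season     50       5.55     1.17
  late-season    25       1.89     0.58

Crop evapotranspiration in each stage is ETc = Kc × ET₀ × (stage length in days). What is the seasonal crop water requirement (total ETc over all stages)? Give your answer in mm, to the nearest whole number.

394 mm

initial: 0.37 × 2.27 × 50 = 42.00 mm
mid-season: 1.17 × 5.55 × 50 = 324.68 mm
late-season: 0.58 × 1.89 × 25 = 27.41 mm
Seasonal total = 394.09 mm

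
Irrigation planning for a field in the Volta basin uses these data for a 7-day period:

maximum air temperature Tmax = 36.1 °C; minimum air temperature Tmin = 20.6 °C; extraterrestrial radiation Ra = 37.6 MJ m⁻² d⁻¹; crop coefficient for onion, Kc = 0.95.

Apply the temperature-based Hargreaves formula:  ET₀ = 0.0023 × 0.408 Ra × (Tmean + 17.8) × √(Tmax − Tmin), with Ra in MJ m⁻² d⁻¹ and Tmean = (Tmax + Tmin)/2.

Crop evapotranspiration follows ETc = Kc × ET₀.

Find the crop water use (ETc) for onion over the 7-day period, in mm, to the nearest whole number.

43 mm

Tmean = (36.1 + 20.6)/2 = 28.35 °C
0.408 Ra = 0.408 × 37.6 = 15.3408 mm/d equivalent
ET₀ = 0.0023 × 15.3408 × (28.35 + 17.8) × √15.5 = 0.0023 × 15.3408 × 46.15 × 3.9370 = 6.4108 mm/d
ETc = Kc × ET₀ = 0.95 × 6.4108 = 6.0903 mm/d
Over 7 days: 6.0903 × 7 = 42.632 mm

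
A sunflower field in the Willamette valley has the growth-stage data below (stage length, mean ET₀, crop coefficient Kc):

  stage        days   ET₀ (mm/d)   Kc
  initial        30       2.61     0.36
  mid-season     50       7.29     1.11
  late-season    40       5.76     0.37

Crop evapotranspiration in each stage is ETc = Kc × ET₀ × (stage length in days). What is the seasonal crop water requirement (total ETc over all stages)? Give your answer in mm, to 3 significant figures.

518 mm

initial: 0.36 × 2.61 × 30 = 28.19 mm
mid-season: 1.11 × 7.29 × 50 = 404.60 mm
late-season: 0.37 × 5.76 × 40 = 85.25 mm
Seasonal total = 518.04 mm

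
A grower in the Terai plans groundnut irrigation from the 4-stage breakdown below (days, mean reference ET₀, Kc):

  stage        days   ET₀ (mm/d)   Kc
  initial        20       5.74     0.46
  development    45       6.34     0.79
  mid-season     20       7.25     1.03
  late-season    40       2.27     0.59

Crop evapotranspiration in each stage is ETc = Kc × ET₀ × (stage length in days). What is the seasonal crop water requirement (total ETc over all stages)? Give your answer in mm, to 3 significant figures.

481 mm

initial: 0.46 × 5.74 × 20 = 52.81 mm
development: 0.79 × 6.34 × 45 = 225.39 mm
mid-season: 1.03 × 7.25 × 20 = 149.35 mm
late-season: 0.59 × 2.27 × 40 = 53.57 mm
Seasonal total = 481.12 mm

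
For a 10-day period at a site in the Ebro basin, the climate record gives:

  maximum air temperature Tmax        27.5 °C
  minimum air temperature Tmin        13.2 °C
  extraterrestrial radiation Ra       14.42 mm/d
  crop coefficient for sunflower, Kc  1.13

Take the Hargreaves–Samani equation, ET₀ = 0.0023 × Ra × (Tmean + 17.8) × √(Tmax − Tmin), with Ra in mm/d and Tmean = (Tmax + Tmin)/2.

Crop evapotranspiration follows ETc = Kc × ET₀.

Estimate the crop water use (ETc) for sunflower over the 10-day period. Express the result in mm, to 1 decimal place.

54.1 mm

Tmean = (27.5 + 13.2)/2 = 20.35 °C
ET₀ = 0.0023 × 14.42 × (20.35 + 17.8) × √14.3 = 0.0023 × 14.42 × 38.15 × 3.7815 = 4.7847 mm/d
ETc = Kc × ET₀ = 1.13 × 4.7847 = 5.4067 mm/d
Over 10 days: 5.4067 × 10 = 54.067 mm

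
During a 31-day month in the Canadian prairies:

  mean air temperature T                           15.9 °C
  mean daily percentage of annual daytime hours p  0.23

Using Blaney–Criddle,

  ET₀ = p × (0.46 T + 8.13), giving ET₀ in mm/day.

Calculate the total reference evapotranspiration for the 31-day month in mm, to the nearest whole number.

110 mm

ET₀ = 0.23 × (0.46 × 15.9 + 8.13) = 0.23 × 15.444 = 3.5521 mm/d
Monthly total = 3.5521 × 31 = 110.115 mm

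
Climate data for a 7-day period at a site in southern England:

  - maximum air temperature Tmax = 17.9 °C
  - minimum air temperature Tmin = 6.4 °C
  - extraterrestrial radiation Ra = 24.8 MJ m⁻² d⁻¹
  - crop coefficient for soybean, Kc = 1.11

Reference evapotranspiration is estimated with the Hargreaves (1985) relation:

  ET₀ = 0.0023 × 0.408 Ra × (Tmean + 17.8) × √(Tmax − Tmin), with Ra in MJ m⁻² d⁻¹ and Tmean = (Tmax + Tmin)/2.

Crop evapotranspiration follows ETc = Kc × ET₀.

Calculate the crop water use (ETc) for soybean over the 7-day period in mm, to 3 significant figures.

Tmean = (17.9 + 6.4)/2 = 12.15 °C
0.408 Ra = 0.408 × 24.8 = 10.1184 mm/d equivalent
ET₀ = 0.0023 × 10.1184 × (12.15 + 17.8) × √11.5 = 0.0023 × 10.1184 × 29.95 × 3.3912 = 2.3637 mm/d
ETc = Kc × ET₀ = 1.11 × 2.3637 = 2.6237 mm/d
Over 7 days: 2.6237 × 7 = 18.366 mm

18.4 mm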